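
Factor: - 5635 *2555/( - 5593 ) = 5^2*7^2*17^( - 1)*23^1 * 47^( - 1 ) * 73^1 = 2056775/799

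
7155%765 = 270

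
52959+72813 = 125772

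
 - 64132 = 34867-98999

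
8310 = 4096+4214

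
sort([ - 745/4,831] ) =[ - 745/4, 831 ]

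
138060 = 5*27612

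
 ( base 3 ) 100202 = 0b100000111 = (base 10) 263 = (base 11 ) 21a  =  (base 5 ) 2023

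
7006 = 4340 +2666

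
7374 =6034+1340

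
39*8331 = 324909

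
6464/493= 13+55/493= 13.11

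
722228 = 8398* 86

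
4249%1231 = 556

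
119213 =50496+68717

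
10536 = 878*12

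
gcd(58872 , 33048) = 24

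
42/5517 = 14/1839 =0.01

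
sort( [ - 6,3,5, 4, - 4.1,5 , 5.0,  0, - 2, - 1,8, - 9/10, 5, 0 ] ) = [ - 6, - 4.1, - 2, - 1, - 9/10, 0,  0 , 3,4,5 , 5, 5.0,5, 8]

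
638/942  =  319/471 = 0.68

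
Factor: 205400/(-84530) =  - 260/107 = - 2^2*5^1*13^1* 107^( - 1 ) 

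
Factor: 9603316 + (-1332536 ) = 2^2* 5^1*7^1*59077^1=8270780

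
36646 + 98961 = 135607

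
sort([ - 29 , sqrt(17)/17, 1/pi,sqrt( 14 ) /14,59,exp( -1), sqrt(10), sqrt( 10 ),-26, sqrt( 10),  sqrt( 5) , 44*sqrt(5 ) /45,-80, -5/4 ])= [ - 80, - 29, - 26,  -  5/4,sqrt ( 17)/17,sqrt( 14 )/14, 1/pi,exp( - 1),  44*sqrt(5)/45,sqrt( 5 ) , sqrt( 10 ), sqrt( 10), sqrt( 10 ),59] 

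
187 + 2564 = 2751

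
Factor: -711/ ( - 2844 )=1/4= 2^ (-2 ) 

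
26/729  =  26/729 = 0.04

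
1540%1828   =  1540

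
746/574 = 1+ 86/287=1.30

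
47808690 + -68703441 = - 20894751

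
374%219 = 155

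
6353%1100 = 853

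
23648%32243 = 23648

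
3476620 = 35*99332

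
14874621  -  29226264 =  - 14351643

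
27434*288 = 7900992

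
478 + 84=562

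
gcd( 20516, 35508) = 4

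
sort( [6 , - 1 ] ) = [ - 1,6 ]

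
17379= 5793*3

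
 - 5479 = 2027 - 7506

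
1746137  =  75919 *23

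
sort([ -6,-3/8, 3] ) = [-6,-3/8, 3]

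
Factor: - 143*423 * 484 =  - 29276676 = -2^2 * 3^2*11^3 * 13^1 * 47^1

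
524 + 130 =654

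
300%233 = 67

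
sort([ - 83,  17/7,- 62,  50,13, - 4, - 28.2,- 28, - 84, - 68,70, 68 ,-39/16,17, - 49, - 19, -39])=[ - 84, - 83, - 68, - 62, - 49, - 39,-28.2, - 28 , - 19,-4, - 39/16, 17/7 , 13,17, 50,  68 , 70] 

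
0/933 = 0 = 0.00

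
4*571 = 2284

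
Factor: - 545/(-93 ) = 3^( - 1 )*5^1*31^( - 1)* 109^1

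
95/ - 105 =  - 19/21 = - 0.90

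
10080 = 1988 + 8092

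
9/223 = 9/223 = 0.04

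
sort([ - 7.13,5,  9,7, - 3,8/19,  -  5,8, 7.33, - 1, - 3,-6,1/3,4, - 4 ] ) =[  -  7.13, - 6, - 5,-4, - 3, - 3, -1,1/3, 8/19,4,5,7, 7.33, 8, 9] 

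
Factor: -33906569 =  - 33906569^1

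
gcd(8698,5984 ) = 2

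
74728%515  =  53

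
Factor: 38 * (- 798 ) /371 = -2^2*3^1 * 19^2*53^(  -  1) =- 4332/53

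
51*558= 28458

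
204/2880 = 17/240 =0.07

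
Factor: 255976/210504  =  653/537 = 3^ (  -  1 ) * 179^( - 1 )*653^1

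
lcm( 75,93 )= 2325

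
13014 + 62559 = 75573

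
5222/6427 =5222/6427 = 0.81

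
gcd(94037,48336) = 1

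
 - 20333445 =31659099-51992544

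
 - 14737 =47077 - 61814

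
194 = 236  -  42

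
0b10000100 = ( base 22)60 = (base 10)132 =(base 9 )156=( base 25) 57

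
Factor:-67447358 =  - 2^1 *11^1*3065789^1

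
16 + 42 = 58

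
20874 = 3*6958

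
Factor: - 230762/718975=  -  2^1*5^(-2)*7^1*53^1*311^1*28759^ ( - 1) 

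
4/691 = 4/691= 0.01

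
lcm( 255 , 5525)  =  16575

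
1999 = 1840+159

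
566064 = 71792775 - 71226711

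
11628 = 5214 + 6414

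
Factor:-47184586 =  -2^1*23592293^1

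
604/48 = 12 + 7/12 = 12.58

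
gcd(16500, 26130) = 30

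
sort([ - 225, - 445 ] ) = [ - 445, - 225]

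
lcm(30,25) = 150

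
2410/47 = 51 + 13/47 = 51.28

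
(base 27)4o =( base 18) 76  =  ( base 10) 132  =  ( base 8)204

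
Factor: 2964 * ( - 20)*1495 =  - 2^4* 3^1*5^2*13^2*19^1*23^1 = - 88623600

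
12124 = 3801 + 8323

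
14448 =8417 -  - 6031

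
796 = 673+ 123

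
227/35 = 227/35 = 6.49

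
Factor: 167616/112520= 216/145  =  2^3*3^3*5^(-1 )*29^( - 1) 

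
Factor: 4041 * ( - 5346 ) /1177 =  - 1963926/107 = - 2^1*3^7*107^ ( - 1) * 449^1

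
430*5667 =2436810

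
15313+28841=44154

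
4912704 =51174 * 96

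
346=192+154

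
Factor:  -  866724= - 2^2  *  3^1*72227^1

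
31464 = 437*72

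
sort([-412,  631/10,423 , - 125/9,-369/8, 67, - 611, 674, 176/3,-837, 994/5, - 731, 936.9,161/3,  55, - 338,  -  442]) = [ - 837 , - 731,-611, - 442,-412 , - 338, - 369/8,  -  125/9, 161/3,55, 176/3, 631/10, 67, 994/5, 423,674, 936.9 ]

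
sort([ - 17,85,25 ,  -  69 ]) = [-69, - 17 , 25,85]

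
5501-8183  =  -2682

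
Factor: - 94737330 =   -  2^1 * 3^3*5^1*67^1 * 5237^1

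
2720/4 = 680 = 680.00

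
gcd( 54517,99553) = 1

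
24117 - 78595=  - 54478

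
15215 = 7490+7725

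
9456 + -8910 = 546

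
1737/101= 17 + 20/101=17.20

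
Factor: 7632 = 2^4*3^2*53^1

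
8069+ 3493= 11562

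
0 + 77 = 77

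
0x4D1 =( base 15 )573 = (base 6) 5413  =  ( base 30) 1B3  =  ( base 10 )1233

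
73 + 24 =97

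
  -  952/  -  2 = 476 + 0/1 = 476.00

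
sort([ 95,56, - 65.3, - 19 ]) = [  -  65.3, - 19, 56,95] 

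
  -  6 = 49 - 55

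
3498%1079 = 261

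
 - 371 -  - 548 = 177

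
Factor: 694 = 2^1*347^1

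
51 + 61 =112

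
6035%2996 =43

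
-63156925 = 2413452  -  65570377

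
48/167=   48/167 = 0.29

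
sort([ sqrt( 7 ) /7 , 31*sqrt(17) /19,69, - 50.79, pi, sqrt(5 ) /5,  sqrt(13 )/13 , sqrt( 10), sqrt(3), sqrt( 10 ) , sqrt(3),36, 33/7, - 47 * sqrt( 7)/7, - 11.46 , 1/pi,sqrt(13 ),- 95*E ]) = [ - 95*E,  -  50.79, - 47*sqrt(7)/7, - 11.46 , sqrt(13) /13, 1/pi, sqrt(7)/7,  sqrt( 5 )/5 , sqrt(3 ),sqrt(3) , pi,sqrt( 10 ), sqrt( 10),sqrt(13 ),33/7, 31*sqrt(17)/19, 36, 69]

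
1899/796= 2+307/796  =  2.39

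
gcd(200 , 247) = 1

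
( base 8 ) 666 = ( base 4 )12312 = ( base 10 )438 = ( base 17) 18d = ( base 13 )279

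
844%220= 184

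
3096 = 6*516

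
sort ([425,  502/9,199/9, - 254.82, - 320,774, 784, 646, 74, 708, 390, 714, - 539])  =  [-539,-320, - 254.82,199/9 , 502/9, 74, 390, 425, 646, 708, 714, 774,784 ] 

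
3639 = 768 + 2871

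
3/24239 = 3/24239 = 0.00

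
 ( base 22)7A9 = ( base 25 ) 5jh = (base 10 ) 3617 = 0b111000100001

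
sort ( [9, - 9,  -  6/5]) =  [-9, - 6/5, 9]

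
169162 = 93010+76152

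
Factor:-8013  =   - 3^1*2671^1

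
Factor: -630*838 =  - 527940 =-2^2*3^2*5^1*7^1 * 419^1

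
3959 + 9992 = 13951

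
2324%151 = 59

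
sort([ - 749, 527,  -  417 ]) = [ - 749,  -  417 , 527 ] 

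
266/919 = 266/919= 0.29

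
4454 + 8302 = 12756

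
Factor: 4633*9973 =41^1*113^1*9973^1= 46204909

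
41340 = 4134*10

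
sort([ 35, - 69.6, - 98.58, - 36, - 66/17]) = [ - 98.58, - 69.6 , - 36 , - 66/17, 35]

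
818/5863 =818/5863 = 0.14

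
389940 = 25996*15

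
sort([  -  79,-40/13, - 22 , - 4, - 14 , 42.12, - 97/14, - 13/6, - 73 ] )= [-79, - 73, - 22 , - 14,-97/14,-4, - 40/13,- 13/6,42.12 ] 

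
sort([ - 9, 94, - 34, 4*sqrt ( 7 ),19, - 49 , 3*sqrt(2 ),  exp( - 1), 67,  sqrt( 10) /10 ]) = [  -  49, - 34, - 9,  sqrt(10)/10,exp ( - 1 ), 3*sqrt( 2 ), 4*  sqrt ( 7), 19, 67, 94]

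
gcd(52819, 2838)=1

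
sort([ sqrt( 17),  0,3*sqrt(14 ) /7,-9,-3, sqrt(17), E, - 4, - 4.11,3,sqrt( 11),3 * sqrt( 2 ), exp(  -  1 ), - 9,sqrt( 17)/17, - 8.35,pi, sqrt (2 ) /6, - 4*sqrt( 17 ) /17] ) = [ - 9, - 9,  -  8.35, - 4.11, - 4, - 3, - 4*sqrt( 17)/17,0,sqrt( 2)/6,sqrt(17 ) /17,exp ( - 1),3*sqrt(14)/7, E , 3,pi, sqrt( 11 ), sqrt( 17 ) , sqrt( 17),3*sqrt(2)]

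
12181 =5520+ 6661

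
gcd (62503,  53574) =8929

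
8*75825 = 606600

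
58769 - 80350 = -21581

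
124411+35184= 159595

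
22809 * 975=22238775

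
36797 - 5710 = 31087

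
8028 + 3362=11390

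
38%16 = 6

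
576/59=9+45/59  =  9.76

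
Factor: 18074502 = 2^1*3^4 * 17^1 * 6563^1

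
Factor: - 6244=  - 2^2*7^1*223^1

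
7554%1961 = 1671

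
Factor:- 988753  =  -353^1*2801^1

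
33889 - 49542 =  - 15653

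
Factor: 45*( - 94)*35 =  - 148050=- 2^1 * 3^2*5^2*7^1*47^1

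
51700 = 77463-25763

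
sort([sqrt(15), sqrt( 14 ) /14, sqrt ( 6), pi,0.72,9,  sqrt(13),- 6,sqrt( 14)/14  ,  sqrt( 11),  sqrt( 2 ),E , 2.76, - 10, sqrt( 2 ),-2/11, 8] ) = [ - 10,  -  6, - 2/11, sqrt(14)/14, sqrt(14)/14,0.72, sqrt(2 ),sqrt( 2 ),sqrt( 6), E, 2.76, pi, sqrt( 11), sqrt( 13), sqrt( 15) , 8, 9]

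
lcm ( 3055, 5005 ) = 235235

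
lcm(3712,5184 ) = 300672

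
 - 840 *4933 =- 4143720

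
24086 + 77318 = 101404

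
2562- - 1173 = 3735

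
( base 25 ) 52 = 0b1111111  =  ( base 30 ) 47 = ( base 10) 127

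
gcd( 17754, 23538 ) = 6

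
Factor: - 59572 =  - 2^2 *53^1*281^1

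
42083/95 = 42083/95 = 442.98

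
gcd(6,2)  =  2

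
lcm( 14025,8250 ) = 140250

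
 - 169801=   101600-271401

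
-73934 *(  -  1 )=73934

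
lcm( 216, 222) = 7992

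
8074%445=64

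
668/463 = 668/463 = 1.44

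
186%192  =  186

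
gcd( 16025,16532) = 1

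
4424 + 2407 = 6831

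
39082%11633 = 4183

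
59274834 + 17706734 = 76981568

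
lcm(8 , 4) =8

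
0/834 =0 = 0.00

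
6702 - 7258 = -556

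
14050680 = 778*18060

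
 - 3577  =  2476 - 6053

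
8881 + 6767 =15648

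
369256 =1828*202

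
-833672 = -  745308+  - 88364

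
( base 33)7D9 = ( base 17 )1af3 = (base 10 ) 8061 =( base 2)1111101111101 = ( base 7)32334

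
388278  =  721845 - 333567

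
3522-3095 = 427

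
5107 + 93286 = 98393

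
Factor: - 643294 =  - 2^1*321647^1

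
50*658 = 32900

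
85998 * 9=773982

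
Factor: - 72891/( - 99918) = 2^( - 1)*61^(  -  1 ) * 89^1 = 89/122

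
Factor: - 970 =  - 2^1*5^1*97^1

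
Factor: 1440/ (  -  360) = - 4 = -2^2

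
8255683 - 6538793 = 1716890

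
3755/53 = 3755/53 = 70.85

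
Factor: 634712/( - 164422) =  - 884/229  =  - 2^2*13^1*17^1*229^ ( - 1 )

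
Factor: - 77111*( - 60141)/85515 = 5^( - 1 )*29^1*2659^1*5701^( - 1)*20047^1 = 1545844217/28505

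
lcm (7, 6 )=42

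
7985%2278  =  1151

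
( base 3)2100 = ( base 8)77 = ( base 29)25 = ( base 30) 23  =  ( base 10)63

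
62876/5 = 62876/5 = 12575.20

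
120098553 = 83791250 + 36307303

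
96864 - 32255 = 64609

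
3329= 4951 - 1622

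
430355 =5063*85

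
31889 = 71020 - 39131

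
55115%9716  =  6535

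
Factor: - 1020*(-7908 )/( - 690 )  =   - 268872/23 = - 2^3*3^1*17^1*23^( - 1)*659^1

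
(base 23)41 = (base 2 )1011101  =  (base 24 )3l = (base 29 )36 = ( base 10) 93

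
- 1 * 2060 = -2060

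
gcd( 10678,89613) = 1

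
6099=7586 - 1487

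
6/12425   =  6/12425 =0.00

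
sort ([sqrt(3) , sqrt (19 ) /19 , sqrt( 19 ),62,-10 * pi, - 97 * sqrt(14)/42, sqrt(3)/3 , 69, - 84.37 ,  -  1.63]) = [ - 84.37,-10*pi, - 97*sqrt(14 ) /42,-1.63,sqrt( 19 ) /19, sqrt (3)/3, sqrt( 3 ), sqrt(19 ), 62, 69]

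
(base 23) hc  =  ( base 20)103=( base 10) 403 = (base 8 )623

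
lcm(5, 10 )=10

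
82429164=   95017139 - 12587975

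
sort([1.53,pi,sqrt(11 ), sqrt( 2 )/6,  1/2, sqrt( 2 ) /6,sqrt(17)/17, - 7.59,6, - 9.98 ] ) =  [ - 9.98, - 7.59,sqrt( 2 ) /6,sqrt(2) /6,  sqrt( 17 ) /17, 1/2,1.53,pi,sqrt( 11 ),6] 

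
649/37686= 59/3426 = 0.02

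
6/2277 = 2/759 = 0.00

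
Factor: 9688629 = 3^1*89^1*131^1*  277^1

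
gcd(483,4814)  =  1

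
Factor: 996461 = 996461^1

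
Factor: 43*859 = 36937=43^1*859^1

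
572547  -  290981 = 281566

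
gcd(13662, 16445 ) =253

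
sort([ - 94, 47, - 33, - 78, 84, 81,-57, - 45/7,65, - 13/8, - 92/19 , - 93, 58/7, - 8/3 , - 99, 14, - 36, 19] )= [ - 99, - 94, - 93 , - 78,  -  57, - 36 ,-33 ,  -  45/7, - 92/19, - 8/3, - 13/8, 58/7, 14, 19,47, 65, 81, 84 ]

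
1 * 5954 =5954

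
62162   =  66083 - 3921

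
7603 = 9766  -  2163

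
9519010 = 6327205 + 3191805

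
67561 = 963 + 66598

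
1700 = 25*68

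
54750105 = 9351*5855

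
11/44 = 1/4 = 0.25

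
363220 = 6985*52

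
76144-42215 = 33929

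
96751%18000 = 6751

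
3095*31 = 95945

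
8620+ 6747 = 15367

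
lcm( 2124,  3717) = 14868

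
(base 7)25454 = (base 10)6752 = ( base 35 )5HW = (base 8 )15140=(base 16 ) 1a60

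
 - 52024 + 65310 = 13286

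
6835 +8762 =15597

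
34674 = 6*5779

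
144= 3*48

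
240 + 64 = 304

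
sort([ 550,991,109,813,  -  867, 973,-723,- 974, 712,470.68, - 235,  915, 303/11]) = [  -  974,-867, - 723  , - 235,303/11, 109, 470.68 , 550,712,813,  915, 973,  991 ] 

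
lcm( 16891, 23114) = 439166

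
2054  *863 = 1772602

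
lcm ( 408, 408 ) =408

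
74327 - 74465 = - 138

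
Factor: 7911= 3^3 *293^1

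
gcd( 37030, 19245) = 5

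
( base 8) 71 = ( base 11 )52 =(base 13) 45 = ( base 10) 57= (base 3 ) 2010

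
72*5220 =375840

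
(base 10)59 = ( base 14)43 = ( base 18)35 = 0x3B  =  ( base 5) 214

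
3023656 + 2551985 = 5575641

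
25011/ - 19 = - 1317 + 12/19  =  - 1316.37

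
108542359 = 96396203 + 12146156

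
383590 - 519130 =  - 135540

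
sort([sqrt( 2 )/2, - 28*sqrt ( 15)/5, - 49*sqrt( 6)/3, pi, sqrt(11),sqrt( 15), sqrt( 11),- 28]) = [ - 49*sqrt( 6)/3, - 28, - 28 * sqrt( 15)/5, sqrt( 2)/2,pi  ,  sqrt( 11),sqrt( 11),sqrt( 15)]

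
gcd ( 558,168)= 6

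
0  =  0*78588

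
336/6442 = 168/3221 = 0.05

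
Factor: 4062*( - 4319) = -17543778 = - 2^1*3^1*7^1*617^1 * 677^1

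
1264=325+939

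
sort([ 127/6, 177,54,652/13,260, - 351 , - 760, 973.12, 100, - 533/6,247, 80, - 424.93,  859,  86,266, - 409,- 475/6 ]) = [ -760,- 424.93, - 409, - 351, - 533/6, - 475/6, 127/6,652/13, 54,80, 86,100, 177, 247,260,266,  859,  973.12 ]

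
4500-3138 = 1362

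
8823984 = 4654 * 1896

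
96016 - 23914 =72102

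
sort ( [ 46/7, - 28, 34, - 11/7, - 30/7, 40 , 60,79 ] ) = [ - 28,  -  30/7,-11/7,  46/7,34, 40,60,79 ] 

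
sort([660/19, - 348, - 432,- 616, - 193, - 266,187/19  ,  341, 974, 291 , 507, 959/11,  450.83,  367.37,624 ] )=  [ - 616, - 432, - 348, - 266 , - 193,  187/19 , 660/19, 959/11,  291 , 341,  367.37,450.83,  507,  624, 974] 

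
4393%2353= 2040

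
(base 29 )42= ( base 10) 118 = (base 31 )3p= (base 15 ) 7D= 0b1110110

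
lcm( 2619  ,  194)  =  5238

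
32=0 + 32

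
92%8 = 4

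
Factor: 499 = 499^1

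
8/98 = 4/49 = 0.08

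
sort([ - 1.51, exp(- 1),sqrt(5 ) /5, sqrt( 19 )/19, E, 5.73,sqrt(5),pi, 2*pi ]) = [-1.51, sqrt( 19)/19, exp ( - 1),sqrt (5) /5, sqrt(5),E, pi,5.73, 2*pi ]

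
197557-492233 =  - 294676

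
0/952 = 0 = 0.00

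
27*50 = 1350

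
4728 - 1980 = 2748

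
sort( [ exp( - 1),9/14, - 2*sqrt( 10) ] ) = [-2*sqrt( 10), exp( - 1), 9/14] 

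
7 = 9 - 2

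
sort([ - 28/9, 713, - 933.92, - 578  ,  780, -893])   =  [ - 933.92, - 893, - 578,  -  28/9, 713,780 ] 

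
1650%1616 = 34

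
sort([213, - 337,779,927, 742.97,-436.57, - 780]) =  [ - 780,-436.57,- 337, 213, 742.97, 779,927]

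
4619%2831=1788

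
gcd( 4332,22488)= 12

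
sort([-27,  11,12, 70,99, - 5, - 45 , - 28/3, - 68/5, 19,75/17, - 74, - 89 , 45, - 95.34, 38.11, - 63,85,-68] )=[ - 95.34, - 89, - 74, - 68, -63, - 45, - 27, - 68/5,-28/3, - 5,75/17,11, 12,19, 38.11,45,70,85,99] 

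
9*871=7839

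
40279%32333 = 7946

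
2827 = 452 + 2375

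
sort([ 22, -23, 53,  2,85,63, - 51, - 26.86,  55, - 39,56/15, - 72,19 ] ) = [ - 72  , - 51,-39,-26.86 ,  -  23, 2,56/15,19  ,  22,53,55,63,  85]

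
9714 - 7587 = 2127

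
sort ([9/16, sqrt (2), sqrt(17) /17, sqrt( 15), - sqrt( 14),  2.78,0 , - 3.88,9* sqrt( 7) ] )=[ - 3.88,  -  sqrt(14 ),0, sqrt(17 )/17,9/16,sqrt(2 ), 2.78,sqrt( 15), 9 *sqrt(7 )]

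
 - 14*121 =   -  1694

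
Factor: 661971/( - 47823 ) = - 263/19 = -19^(-1)* 263^1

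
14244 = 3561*4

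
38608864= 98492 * 392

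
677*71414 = 48347278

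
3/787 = 3/787 = 0.00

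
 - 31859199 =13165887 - 45025086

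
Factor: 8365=5^1 * 7^1*239^1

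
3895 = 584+3311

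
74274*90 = 6684660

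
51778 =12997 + 38781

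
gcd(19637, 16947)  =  269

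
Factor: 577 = 577^1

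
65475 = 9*7275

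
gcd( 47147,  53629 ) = 1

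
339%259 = 80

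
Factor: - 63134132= -2^2 * 1663^1*9491^1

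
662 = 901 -239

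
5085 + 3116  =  8201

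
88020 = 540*163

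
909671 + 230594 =1140265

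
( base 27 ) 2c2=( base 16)6f8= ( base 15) 7DE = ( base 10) 1784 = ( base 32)1no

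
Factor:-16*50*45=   -  2^5 * 3^2*5^3 = -36000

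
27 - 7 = 20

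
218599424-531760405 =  - 313160981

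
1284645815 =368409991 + 916235824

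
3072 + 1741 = 4813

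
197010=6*32835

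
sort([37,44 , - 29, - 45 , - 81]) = [-81, -45,-29, 37,44]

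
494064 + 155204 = 649268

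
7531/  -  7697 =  - 7531/7697 = -0.98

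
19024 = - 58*(- 328 )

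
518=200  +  318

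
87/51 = 29/17=1.71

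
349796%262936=86860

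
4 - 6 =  - 2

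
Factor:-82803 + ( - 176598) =-3^1*86467^1 = - 259401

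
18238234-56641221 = -38402987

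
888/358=2 + 86/179 =2.48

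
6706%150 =106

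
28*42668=1194704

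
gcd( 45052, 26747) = 7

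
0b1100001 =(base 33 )2v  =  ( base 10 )97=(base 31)34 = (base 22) 49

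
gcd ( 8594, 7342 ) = 2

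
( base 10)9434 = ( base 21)1085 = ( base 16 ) 24da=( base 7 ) 36335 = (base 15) 2bde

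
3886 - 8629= - 4743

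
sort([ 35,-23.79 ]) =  [ - 23.79,35] 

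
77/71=1  +  6/71=1.08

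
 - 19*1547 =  - 29393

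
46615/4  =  11653 + 3/4 = 11653.75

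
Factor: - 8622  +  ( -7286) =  - 2^2 * 41^1*97^1 = - 15908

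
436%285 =151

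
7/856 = 7/856 =0.01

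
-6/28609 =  - 6/28609  =  -0.00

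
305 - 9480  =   - 9175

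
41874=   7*5982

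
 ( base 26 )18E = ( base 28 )142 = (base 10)898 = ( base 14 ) 482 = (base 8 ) 1602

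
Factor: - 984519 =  - 3^2*109391^1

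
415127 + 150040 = 565167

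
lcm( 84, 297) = 8316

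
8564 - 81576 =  - 73012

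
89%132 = 89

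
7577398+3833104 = 11410502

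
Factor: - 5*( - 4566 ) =2^1 *3^1*5^1 * 761^1 = 22830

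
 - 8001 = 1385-9386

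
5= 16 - 11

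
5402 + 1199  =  6601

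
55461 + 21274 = 76735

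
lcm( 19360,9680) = 19360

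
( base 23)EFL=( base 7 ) 31442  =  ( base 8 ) 17134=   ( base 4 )1321130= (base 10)7772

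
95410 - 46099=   49311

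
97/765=97/765= 0.13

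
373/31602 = 373/31602 = 0.01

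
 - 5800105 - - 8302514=2502409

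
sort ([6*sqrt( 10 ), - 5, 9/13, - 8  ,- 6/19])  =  [-8, - 5, - 6/19,9/13, 6 *sqrt(10) ] 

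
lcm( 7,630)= 630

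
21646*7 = 151522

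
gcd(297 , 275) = 11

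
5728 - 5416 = 312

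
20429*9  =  183861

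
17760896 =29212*608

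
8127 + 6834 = 14961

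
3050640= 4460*684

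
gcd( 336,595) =7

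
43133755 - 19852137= 23281618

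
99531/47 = 99531/47 = 2117.68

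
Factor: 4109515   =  5^1*31^1*26513^1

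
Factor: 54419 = 54419^1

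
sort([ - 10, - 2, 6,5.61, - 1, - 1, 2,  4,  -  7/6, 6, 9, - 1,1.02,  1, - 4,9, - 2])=[ - 10, - 4,-2, - 2, - 7/6,  -  1, - 1, - 1 , 1,1.02, 2,4, 5.61,  6, 6,  9,  9 ]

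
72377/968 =74 + 745/968 = 74.77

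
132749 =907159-774410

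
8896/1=8896 = 8896.00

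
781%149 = 36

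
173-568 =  - 395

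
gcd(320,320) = 320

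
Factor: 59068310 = 2^1*5^1*7^1*843833^1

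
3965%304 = 13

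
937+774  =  1711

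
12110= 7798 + 4312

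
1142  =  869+273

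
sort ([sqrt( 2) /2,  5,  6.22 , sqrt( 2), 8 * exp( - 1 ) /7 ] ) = [8*exp( - 1 ) /7, sqrt (2 ) /2, sqrt ( 2), 5, 6.22 ] 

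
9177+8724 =17901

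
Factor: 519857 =13^1 *39989^1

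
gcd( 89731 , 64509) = 1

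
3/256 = 3/256 = 0.01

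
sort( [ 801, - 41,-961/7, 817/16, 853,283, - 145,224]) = [ - 145, - 961/7, -41 , 817/16,224,283, 801, 853 ] 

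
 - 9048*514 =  - 4650672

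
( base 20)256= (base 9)1216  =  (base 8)1612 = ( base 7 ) 2433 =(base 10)906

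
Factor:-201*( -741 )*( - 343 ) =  - 51086763= - 3^2*7^3*13^1*19^1*67^1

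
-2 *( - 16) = 32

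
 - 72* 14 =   -  1008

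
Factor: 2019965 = 5^1 *403993^1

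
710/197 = 710/197 = 3.60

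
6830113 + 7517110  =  14347223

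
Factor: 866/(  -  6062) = - 7^( - 1 ) = - 1/7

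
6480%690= 270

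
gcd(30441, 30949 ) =1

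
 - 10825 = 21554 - 32379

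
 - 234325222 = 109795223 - 344120445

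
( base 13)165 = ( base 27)99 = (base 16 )FC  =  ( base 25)A2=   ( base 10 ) 252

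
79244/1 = 79244 = 79244.00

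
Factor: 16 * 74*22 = 26048 =2^6*11^1*37^1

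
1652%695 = 262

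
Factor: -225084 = -2^2 *3^1*18757^1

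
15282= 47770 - 32488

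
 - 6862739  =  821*(  -  8359)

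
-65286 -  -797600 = 732314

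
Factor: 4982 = 2^1*47^1  *53^1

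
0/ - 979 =0/1  =  -  0.00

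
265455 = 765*347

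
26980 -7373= 19607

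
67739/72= 67739/72 = 940.82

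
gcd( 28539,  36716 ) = 1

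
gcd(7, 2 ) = 1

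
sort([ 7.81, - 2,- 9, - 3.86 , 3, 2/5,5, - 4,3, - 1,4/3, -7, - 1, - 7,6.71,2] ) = [ - 9, - 7, - 7,-4, - 3.86,  -  2,  -  1,  -  1,2/5,4/3,2,3, 3,5, 6.71,7.81] 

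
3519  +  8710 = 12229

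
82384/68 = 1211+9/17 = 1211.53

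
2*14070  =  28140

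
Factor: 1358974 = 2^1 * 679487^1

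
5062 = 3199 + 1863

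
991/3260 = 991/3260 = 0.30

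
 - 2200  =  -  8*275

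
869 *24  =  20856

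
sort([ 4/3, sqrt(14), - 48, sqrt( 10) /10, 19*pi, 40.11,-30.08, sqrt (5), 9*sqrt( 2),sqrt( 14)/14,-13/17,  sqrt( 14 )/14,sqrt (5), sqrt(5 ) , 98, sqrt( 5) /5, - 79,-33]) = [ - 79,-48, - 33,  -  30.08, - 13/17,sqrt( 14 ) /14, sqrt (14 ) /14, sqrt( 10)/10,sqrt( 5 ) /5,4/3, sqrt (5 ), sqrt( 5), sqrt(5 ), sqrt (14), 9*sqrt( 2 ),40.11, 19*pi, 98] 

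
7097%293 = 65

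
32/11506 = 16/5753 = 0.00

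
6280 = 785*8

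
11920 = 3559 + 8361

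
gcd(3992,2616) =8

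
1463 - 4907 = -3444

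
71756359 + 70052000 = 141808359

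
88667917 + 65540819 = 154208736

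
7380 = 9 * 820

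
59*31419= 1853721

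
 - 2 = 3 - 5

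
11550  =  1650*7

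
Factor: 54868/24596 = 13^( - 1 )*29^1 = 29/13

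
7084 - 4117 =2967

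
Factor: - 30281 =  - 107^1 *283^1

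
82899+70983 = 153882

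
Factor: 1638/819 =2 = 2^1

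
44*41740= 1836560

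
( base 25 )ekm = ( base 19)16D0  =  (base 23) HC3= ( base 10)9272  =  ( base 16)2438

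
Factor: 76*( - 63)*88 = - 2^5*3^2*7^1*11^1*19^1 = - 421344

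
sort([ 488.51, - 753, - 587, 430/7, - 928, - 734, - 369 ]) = [ - 928, - 753 , - 734, -587, - 369 , 430/7, 488.51]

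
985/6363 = 985/6363 = 0.15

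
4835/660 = 7+43/132 = 7.33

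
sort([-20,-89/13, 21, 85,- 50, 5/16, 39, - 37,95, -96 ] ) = [-96,  -  50, - 37,-20,-89/13 , 5/16,  21 , 39,85,95 ]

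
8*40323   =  322584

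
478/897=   478/897 = 0.53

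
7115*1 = 7115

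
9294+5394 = 14688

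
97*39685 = 3849445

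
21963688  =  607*36184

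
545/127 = 4 + 37/127 = 4.29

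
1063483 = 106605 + 956878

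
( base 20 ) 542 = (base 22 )46e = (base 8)4042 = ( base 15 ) 93c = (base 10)2082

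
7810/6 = 3905/3  =  1301.67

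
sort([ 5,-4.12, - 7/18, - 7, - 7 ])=[ - 7,-7, - 4.12, - 7/18,5 ]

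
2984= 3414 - 430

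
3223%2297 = 926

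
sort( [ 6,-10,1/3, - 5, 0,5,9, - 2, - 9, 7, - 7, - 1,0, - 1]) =[-10 ,  -  9, - 7,- 5, - 2, - 1, - 1, 0, 0,1/3, 5, 6, 7,9] 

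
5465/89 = 61 + 36/89 = 61.40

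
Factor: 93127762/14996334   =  3^( - 1)*7^1*13^1*511691^1*2499389^( - 1 ) = 46563881/7498167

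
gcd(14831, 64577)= 1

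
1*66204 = 66204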